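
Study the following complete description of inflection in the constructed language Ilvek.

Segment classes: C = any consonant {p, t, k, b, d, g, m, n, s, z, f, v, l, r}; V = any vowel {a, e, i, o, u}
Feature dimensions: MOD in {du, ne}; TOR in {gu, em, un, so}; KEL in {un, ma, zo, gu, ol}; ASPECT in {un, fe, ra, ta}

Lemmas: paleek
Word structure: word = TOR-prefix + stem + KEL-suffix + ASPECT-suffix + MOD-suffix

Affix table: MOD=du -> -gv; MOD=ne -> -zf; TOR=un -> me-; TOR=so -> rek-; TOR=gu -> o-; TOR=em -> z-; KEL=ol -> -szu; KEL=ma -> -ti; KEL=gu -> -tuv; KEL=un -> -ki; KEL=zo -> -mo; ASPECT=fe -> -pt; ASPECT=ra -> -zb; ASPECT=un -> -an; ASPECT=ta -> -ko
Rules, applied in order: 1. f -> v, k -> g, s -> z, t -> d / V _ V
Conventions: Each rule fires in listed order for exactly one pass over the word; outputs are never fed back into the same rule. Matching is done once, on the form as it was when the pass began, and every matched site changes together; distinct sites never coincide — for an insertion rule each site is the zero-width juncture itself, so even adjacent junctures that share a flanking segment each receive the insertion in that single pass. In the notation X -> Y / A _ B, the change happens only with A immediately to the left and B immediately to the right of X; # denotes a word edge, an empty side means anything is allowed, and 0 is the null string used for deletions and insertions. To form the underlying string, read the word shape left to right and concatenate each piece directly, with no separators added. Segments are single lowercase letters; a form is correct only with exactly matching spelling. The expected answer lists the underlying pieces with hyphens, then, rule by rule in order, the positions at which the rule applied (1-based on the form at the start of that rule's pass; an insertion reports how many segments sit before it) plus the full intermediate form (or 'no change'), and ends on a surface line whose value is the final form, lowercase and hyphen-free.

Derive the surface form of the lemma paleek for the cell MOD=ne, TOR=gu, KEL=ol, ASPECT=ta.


underlying: o-paleek-szu-ko-zf
1. f -> v, k -> g, s -> z, t -> d / V _ V: fires at position(s) 11: opaleekszugozf
surface: opaleekszugozf


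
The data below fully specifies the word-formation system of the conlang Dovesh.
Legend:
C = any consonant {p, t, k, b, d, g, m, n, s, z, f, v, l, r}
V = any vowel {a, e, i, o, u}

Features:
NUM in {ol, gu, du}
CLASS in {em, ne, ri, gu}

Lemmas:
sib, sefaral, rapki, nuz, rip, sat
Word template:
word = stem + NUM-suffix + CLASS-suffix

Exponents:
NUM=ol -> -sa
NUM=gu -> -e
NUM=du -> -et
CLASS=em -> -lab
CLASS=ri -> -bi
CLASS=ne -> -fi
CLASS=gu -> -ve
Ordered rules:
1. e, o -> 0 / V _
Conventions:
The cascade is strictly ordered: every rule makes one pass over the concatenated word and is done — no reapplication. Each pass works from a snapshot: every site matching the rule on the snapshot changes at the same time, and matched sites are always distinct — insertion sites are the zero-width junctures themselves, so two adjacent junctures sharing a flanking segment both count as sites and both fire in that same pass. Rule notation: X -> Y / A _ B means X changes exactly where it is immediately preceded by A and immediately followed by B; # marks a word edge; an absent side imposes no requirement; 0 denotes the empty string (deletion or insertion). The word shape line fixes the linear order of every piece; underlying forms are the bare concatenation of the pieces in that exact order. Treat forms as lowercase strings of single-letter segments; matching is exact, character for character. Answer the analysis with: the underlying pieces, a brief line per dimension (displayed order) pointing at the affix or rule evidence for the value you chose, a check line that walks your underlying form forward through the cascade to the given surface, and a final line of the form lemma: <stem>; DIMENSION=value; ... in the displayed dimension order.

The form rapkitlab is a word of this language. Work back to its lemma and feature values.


underlying: rapki-et-lab
NUM=du - signalled by the affix -et
CLASS=em - signalled by the affix -lab
check: rapkietlab -> rapkitlab
lemma: rapki; NUM=du; CLASS=em


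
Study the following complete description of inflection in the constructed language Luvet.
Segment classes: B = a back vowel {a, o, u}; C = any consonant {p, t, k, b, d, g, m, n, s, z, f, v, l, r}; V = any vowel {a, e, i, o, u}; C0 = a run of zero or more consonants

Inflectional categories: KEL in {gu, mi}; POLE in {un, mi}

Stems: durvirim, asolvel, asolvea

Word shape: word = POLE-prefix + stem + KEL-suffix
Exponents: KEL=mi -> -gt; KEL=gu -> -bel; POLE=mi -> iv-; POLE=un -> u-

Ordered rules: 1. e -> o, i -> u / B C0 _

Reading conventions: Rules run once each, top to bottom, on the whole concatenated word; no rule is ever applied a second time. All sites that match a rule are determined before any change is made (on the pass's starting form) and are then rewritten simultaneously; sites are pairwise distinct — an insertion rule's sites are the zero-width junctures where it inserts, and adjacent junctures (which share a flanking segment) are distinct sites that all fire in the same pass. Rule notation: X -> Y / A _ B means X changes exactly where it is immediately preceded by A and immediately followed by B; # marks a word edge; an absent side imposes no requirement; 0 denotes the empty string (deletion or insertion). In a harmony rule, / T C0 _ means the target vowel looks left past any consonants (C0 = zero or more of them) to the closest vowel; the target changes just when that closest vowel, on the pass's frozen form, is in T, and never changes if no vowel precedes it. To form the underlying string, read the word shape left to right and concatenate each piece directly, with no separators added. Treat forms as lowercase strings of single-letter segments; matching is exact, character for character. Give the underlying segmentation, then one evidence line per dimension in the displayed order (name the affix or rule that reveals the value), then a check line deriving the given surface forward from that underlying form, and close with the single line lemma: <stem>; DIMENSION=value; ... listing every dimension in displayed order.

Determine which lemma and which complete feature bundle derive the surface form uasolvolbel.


underlying: u-asolvel-bel
KEL=gu - signalled by the affix -bel
POLE=un - signalled by the affix u-
check: uasolvelbel -> uasolvolbel
lemma: asolvel; KEL=gu; POLE=un


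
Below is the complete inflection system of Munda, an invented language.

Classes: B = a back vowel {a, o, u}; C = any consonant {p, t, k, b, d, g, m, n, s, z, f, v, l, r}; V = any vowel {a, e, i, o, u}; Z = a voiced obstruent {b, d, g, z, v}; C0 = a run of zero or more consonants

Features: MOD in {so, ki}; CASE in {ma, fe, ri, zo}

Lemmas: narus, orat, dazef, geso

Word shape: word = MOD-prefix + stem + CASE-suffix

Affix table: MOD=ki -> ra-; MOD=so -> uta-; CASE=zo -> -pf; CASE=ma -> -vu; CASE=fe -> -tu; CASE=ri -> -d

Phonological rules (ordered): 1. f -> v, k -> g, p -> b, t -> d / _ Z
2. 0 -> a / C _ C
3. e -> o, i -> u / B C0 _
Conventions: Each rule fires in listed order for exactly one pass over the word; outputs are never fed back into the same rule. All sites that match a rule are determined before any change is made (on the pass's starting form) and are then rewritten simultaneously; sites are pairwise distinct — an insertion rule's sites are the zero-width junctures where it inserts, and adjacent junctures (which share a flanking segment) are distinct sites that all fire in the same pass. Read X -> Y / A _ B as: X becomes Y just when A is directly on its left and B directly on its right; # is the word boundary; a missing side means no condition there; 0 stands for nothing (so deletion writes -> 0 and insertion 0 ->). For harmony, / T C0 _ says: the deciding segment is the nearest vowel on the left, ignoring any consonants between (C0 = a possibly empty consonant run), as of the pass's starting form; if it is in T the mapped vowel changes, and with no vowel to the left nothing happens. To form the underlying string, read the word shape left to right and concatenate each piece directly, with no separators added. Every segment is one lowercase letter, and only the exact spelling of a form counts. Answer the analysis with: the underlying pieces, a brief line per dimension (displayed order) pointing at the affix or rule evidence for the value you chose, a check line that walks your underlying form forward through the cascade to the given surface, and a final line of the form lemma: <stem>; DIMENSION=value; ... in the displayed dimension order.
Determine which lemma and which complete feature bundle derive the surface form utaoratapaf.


underlying: uta-orat-pf
MOD=so - signalled by the affix uta-
CASE=zo - signalled by the affix -pf
check: utaoratpf -> utaoratpf -> utaoratapaf -> utaoratapaf
lemma: orat; MOD=so; CASE=zo


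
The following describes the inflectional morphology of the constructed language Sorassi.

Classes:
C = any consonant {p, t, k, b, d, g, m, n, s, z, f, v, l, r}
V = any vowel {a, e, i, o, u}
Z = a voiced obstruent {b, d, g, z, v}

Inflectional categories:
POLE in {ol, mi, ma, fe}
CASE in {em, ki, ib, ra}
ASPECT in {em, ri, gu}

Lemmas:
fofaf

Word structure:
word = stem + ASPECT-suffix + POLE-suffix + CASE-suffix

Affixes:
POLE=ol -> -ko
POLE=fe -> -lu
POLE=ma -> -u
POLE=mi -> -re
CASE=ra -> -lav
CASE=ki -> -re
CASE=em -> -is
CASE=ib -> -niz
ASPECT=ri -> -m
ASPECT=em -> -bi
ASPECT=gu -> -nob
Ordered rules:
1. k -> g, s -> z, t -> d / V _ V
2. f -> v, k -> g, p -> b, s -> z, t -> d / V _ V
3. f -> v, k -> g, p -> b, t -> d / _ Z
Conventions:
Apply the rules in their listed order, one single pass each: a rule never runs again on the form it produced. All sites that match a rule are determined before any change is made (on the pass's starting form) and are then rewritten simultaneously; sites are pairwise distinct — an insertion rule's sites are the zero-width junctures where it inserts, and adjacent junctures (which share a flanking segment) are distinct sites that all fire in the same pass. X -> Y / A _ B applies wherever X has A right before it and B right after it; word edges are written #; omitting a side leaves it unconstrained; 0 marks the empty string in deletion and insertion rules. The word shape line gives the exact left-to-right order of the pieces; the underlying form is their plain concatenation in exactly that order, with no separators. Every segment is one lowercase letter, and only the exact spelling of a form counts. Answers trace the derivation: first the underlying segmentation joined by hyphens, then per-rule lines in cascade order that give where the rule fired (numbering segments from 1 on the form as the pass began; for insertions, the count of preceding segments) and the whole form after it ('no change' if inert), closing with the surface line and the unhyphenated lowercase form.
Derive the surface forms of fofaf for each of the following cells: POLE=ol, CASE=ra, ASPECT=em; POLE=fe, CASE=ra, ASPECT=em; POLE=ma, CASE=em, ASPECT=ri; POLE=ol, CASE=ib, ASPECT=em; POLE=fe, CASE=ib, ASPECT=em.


cell POLE=ol, CASE=ra, ASPECT=em:
underlying: fofaf-bi-ko-lav
1. k -> g, s -> z, t -> d / V _ V: fires at position(s) 8: fofafbigolav
2. f -> v, k -> g, p -> b, s -> z, t -> d / V _ V: fires at position(s) 3: fovafbigolav
3. f -> v, k -> g, p -> b, t -> d / _ Z: fires at position(s) 5: fovavbigolav
surface: fovavbigolav

cell POLE=fe, CASE=ra, ASPECT=em:
underlying: fofaf-bi-lu-lav
1. k -> g, s -> z, t -> d / V _ V: no change
2. f -> v, k -> g, p -> b, s -> z, t -> d / V _ V: fires at position(s) 3: fovafbilulav
3. f -> v, k -> g, p -> b, t -> d / _ Z: fires at position(s) 5: fovavbilulav
surface: fovavbilulav

cell POLE=ma, CASE=em, ASPECT=ri:
underlying: fofaf-m-u-is
1. k -> g, s -> z, t -> d / V _ V: no change
2. f -> v, k -> g, p -> b, s -> z, t -> d / V _ V: fires at position(s) 3: fovafmuis
3. f -> v, k -> g, p -> b, t -> d / _ Z: no change
surface: fovafmuis

cell POLE=ol, CASE=ib, ASPECT=em:
underlying: fofaf-bi-ko-niz
1. k -> g, s -> z, t -> d / V _ V: fires at position(s) 8: fofafbigoniz
2. f -> v, k -> g, p -> b, s -> z, t -> d / V _ V: fires at position(s) 3: fovafbigoniz
3. f -> v, k -> g, p -> b, t -> d / _ Z: fires at position(s) 5: fovavbigoniz
surface: fovavbigoniz

cell POLE=fe, CASE=ib, ASPECT=em:
underlying: fofaf-bi-lu-niz
1. k -> g, s -> z, t -> d / V _ V: no change
2. f -> v, k -> g, p -> b, s -> z, t -> d / V _ V: fires at position(s) 3: fovafbiluniz
3. f -> v, k -> g, p -> b, t -> d / _ Z: fires at position(s) 5: fovavbiluniz
surface: fovavbiluniz


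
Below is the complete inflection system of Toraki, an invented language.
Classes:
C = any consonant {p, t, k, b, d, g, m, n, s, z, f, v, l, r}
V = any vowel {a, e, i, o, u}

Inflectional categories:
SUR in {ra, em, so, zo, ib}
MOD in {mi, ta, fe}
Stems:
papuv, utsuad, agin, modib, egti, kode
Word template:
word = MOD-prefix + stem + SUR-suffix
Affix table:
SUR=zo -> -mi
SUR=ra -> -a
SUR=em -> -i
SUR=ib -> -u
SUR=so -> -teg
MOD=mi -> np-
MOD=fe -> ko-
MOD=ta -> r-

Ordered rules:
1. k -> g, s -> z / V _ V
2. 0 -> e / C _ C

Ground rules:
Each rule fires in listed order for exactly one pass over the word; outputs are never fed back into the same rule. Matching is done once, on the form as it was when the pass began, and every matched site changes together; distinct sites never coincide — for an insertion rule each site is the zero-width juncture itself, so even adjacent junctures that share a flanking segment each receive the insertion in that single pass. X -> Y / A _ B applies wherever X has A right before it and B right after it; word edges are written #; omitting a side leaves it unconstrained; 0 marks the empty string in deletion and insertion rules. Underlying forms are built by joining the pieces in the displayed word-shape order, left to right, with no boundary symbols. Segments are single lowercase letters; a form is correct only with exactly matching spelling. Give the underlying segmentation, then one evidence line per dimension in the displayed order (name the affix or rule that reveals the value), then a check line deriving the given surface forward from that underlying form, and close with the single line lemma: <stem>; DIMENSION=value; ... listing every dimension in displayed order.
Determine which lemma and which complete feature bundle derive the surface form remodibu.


underlying: r-modib-u
SUR=ib - signalled by the affix -u
MOD=ta - signalled by the affix r-
check: rmodibu -> rmodibu -> remodibu
lemma: modib; SUR=ib; MOD=ta


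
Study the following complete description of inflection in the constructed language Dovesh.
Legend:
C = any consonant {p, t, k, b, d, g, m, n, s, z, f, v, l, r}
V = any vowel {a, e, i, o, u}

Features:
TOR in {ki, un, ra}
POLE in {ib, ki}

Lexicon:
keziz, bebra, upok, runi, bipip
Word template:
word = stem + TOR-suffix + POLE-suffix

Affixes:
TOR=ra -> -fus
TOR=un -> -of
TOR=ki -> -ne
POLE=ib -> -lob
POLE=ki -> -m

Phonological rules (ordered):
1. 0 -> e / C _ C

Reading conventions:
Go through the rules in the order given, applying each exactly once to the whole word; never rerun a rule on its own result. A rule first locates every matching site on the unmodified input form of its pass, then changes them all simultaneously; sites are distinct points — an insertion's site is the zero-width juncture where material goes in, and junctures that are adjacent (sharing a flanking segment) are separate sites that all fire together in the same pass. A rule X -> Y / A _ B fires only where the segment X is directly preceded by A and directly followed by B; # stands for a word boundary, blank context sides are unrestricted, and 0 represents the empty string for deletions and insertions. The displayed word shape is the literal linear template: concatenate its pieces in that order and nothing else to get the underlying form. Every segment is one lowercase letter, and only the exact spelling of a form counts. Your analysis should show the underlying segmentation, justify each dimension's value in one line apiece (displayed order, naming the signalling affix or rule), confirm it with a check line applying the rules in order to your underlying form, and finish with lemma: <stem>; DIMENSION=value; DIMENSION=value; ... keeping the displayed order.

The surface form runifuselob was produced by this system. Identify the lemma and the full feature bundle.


underlying: runi-fus-lob
TOR=ra - signalled by the affix -fus
POLE=ib - signalled by the affix -lob
check: runifuslob -> runifuselob
lemma: runi; TOR=ra; POLE=ib


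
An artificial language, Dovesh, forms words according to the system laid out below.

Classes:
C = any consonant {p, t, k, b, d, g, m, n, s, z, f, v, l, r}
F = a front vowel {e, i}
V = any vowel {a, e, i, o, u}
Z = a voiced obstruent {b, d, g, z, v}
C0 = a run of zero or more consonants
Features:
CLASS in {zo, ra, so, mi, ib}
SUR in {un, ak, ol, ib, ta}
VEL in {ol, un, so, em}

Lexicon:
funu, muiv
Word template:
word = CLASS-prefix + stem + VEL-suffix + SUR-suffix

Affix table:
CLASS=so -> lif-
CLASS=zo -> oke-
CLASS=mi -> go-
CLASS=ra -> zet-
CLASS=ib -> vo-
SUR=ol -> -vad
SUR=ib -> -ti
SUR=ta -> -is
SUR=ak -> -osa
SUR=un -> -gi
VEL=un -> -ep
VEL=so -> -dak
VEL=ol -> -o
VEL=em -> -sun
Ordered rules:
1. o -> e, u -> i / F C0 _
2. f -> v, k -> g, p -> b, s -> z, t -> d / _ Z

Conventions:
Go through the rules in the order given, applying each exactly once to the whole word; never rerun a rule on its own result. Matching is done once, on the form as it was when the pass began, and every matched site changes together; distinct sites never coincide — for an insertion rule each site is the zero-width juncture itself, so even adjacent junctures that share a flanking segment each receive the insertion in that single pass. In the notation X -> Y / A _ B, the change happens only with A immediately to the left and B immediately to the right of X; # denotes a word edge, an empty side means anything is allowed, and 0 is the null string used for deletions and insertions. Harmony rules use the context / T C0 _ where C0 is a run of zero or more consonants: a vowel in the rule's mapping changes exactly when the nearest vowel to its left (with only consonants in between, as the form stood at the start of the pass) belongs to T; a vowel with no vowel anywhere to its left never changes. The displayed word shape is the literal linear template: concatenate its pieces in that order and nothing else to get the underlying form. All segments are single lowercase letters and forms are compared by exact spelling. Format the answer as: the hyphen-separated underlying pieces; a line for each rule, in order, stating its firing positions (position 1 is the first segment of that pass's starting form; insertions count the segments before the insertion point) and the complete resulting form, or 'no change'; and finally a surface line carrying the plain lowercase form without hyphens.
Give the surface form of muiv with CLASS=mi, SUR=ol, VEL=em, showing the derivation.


underlying: go-muiv-sun-vad
1. o -> e, u -> i / F C0 _: fires at position(s) 8: gomuivsinvad
2. f -> v, k -> g, p -> b, s -> z, t -> d / _ Z: no change
surface: gomuivsinvad


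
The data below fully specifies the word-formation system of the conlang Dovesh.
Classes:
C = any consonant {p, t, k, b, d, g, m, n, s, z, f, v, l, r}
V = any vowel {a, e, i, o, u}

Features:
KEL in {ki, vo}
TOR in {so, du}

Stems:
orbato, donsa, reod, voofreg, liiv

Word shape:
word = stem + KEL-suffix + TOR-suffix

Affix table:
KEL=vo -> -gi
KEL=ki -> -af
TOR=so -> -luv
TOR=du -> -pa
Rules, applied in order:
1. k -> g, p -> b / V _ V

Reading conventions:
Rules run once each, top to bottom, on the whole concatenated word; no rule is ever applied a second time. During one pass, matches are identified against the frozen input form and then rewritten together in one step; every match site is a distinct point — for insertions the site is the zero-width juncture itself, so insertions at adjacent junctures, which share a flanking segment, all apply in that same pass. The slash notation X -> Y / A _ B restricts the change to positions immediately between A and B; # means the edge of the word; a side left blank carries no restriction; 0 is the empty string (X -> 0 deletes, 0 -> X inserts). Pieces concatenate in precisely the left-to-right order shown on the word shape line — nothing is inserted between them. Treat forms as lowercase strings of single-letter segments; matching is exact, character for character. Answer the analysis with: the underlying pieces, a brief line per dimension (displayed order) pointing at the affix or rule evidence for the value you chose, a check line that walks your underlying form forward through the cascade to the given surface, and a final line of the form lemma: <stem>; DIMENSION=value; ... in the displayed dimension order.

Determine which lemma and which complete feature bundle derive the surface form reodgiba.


underlying: reod-gi-pa
KEL=vo - signalled by the affix -gi
TOR=du - signalled by the affix -pa
check: reodgipa -> reodgiba
lemma: reod; KEL=vo; TOR=du


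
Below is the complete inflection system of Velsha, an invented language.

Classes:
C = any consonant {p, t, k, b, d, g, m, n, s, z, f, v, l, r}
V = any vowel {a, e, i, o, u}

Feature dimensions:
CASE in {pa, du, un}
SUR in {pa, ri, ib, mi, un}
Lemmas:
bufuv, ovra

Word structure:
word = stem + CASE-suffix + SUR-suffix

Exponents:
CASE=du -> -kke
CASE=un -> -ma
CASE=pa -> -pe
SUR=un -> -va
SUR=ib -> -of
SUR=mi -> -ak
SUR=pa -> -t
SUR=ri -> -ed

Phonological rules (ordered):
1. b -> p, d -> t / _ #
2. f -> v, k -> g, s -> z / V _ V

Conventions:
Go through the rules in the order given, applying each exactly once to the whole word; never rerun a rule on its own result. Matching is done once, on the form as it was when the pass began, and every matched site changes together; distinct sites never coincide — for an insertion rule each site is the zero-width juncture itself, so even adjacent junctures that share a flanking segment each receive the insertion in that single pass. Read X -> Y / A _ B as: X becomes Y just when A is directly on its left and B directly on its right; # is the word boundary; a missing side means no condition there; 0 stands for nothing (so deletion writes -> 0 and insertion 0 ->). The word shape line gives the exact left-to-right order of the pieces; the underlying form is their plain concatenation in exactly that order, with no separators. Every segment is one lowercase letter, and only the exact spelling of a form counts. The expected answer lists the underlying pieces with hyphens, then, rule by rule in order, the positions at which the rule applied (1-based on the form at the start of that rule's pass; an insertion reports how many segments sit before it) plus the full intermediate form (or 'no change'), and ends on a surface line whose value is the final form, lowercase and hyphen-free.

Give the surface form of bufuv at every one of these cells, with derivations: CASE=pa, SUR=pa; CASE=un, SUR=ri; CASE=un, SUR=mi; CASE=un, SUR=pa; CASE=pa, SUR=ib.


cell CASE=pa, SUR=pa:
underlying: bufuv-pe-t
1. b -> p, d -> t / _ #: no change
2. f -> v, k -> g, s -> z / V _ V: fires at position(s) 3: buvuvpet
surface: buvuvpet

cell CASE=un, SUR=ri:
underlying: bufuv-ma-ed
1. b -> p, d -> t / _ #: fires at position(s) 9: bufuvmaet
2. f -> v, k -> g, s -> z / V _ V: fires at position(s) 3: buvuvmaet
surface: buvuvmaet

cell CASE=un, SUR=mi:
underlying: bufuv-ma-ak
1. b -> p, d -> t / _ #: no change
2. f -> v, k -> g, s -> z / V _ V: fires at position(s) 3: buvuvmaak
surface: buvuvmaak

cell CASE=un, SUR=pa:
underlying: bufuv-ma-t
1. b -> p, d -> t / _ #: no change
2. f -> v, k -> g, s -> z / V _ V: fires at position(s) 3: buvuvmat
surface: buvuvmat

cell CASE=pa, SUR=ib:
underlying: bufuv-pe-of
1. b -> p, d -> t / _ #: no change
2. f -> v, k -> g, s -> z / V _ V: fires at position(s) 3: buvuvpeof
surface: buvuvpeof


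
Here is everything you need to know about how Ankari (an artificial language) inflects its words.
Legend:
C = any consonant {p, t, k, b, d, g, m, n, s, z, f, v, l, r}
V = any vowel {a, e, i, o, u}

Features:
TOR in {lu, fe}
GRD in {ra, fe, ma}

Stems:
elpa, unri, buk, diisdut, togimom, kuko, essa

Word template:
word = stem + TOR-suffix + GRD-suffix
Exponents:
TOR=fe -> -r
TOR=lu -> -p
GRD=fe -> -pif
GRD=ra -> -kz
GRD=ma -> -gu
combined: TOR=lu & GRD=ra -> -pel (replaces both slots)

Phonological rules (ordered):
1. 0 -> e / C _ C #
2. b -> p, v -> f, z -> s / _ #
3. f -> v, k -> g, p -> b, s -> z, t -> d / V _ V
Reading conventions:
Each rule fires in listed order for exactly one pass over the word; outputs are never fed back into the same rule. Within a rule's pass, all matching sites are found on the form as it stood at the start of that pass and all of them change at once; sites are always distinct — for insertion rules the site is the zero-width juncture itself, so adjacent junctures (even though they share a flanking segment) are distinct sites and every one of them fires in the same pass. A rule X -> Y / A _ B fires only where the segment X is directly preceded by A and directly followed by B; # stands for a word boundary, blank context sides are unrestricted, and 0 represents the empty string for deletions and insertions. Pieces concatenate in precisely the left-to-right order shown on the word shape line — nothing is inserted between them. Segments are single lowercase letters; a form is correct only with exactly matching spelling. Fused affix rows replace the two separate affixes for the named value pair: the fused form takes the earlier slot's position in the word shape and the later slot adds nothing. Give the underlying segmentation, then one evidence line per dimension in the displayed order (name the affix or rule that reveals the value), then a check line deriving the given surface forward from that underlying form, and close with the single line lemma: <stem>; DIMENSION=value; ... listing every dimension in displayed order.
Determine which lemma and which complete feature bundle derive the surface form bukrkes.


underlying: buk-r-kz
TOR=fe - signalled by the affix -r
GRD=ra - signalled by the affix -kz
check: bukrkz -> bukrkez -> bukrkes -> bukrkes
lemma: buk; TOR=fe; GRD=ra


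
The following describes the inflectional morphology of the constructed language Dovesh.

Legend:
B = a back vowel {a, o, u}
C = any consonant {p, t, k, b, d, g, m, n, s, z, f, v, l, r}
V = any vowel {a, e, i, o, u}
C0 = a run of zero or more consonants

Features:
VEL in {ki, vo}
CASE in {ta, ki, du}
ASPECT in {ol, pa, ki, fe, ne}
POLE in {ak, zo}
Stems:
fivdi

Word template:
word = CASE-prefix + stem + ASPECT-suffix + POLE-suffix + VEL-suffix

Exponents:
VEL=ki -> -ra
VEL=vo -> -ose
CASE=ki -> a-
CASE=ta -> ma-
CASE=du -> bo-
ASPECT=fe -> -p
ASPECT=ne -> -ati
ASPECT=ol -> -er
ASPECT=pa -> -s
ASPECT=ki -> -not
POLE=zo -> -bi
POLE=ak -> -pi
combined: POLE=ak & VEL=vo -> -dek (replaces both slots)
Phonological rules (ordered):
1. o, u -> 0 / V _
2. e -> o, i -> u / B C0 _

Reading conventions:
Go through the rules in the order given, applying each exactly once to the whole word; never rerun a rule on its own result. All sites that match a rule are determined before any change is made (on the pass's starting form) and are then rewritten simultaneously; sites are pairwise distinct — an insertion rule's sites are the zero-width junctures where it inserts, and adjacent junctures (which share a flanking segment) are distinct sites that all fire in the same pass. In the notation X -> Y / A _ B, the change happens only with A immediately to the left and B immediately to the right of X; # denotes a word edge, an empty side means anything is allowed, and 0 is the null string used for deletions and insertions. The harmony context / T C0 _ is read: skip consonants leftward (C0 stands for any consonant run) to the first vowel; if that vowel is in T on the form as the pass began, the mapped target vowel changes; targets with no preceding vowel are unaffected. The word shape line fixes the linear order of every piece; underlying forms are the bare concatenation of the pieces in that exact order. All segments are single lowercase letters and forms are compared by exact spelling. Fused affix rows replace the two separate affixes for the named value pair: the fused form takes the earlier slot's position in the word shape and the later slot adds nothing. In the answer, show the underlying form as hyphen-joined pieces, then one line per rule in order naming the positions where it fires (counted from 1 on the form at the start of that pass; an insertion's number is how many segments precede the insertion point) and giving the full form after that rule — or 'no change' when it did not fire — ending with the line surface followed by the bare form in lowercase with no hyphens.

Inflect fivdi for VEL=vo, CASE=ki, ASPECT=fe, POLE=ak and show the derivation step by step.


underlying: a-fivdi-p-dek
1. o, u -> 0 / V _: no change
2. e -> o, i -> u / B C0 _: fires at position(s) 3: afuvdipdek
surface: afuvdipdek


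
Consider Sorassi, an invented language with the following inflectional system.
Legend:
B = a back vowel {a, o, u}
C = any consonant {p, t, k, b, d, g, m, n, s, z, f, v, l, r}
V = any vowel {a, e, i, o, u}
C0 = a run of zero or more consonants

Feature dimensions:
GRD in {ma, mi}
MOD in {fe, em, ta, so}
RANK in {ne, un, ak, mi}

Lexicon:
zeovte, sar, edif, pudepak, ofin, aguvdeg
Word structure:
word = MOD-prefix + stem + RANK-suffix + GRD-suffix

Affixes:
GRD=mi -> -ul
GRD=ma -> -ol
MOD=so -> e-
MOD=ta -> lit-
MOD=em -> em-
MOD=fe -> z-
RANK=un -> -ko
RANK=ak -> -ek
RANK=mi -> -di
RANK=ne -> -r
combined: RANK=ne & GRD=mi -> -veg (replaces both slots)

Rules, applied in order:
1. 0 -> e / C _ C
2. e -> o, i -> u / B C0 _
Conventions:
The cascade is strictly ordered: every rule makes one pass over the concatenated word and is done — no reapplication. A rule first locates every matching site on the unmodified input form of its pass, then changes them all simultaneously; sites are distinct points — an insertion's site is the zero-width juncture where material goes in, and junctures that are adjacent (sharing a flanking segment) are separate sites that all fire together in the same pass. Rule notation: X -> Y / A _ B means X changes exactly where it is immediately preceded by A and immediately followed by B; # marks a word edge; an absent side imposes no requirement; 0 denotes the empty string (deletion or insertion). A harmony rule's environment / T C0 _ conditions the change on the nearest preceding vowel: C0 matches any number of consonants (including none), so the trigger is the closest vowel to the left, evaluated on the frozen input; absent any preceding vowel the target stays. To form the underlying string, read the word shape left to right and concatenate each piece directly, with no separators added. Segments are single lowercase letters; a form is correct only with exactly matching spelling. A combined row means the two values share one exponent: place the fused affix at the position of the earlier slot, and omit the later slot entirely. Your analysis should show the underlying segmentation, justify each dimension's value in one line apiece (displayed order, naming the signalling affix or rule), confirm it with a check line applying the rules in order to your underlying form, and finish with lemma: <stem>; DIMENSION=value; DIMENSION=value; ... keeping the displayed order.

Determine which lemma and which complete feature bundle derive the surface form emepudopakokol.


underlying: em-pudepak-ek-ol
GRD=ma - signalled by the affix -ol
MOD=em - signalled by the affix em-
RANK=ak - signalled by the affix -ek
check: empudepakekol -> emepudepakekol -> emepudopakokol
lemma: pudepak; GRD=ma; MOD=em; RANK=ak


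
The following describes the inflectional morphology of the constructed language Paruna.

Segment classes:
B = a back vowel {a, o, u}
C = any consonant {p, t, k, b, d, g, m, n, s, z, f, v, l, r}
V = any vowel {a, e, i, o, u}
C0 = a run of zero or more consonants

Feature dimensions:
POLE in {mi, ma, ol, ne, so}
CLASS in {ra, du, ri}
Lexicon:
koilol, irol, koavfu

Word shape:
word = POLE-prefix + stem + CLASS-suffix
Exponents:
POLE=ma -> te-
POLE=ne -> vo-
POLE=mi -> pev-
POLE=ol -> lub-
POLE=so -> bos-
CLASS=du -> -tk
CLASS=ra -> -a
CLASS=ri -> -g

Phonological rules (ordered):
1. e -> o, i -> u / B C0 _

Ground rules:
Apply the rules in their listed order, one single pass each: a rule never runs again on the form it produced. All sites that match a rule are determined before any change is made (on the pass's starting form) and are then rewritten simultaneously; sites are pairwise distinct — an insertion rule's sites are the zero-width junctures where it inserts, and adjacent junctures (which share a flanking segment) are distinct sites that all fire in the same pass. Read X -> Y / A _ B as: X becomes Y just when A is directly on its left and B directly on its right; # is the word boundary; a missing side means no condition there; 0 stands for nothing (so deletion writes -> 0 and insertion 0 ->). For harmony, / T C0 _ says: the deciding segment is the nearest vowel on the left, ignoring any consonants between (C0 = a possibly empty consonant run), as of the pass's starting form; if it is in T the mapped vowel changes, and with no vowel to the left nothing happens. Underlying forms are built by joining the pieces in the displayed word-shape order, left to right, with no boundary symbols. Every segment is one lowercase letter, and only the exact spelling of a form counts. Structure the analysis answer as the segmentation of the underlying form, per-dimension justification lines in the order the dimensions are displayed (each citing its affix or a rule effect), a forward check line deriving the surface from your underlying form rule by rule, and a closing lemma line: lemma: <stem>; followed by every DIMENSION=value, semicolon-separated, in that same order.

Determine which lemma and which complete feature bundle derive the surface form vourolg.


underlying: vo-irol-g
POLE=ne - signalled by the affix vo-
CLASS=ri - signalled by the affix -g
check: voirolg -> vourolg
lemma: irol; POLE=ne; CLASS=ri


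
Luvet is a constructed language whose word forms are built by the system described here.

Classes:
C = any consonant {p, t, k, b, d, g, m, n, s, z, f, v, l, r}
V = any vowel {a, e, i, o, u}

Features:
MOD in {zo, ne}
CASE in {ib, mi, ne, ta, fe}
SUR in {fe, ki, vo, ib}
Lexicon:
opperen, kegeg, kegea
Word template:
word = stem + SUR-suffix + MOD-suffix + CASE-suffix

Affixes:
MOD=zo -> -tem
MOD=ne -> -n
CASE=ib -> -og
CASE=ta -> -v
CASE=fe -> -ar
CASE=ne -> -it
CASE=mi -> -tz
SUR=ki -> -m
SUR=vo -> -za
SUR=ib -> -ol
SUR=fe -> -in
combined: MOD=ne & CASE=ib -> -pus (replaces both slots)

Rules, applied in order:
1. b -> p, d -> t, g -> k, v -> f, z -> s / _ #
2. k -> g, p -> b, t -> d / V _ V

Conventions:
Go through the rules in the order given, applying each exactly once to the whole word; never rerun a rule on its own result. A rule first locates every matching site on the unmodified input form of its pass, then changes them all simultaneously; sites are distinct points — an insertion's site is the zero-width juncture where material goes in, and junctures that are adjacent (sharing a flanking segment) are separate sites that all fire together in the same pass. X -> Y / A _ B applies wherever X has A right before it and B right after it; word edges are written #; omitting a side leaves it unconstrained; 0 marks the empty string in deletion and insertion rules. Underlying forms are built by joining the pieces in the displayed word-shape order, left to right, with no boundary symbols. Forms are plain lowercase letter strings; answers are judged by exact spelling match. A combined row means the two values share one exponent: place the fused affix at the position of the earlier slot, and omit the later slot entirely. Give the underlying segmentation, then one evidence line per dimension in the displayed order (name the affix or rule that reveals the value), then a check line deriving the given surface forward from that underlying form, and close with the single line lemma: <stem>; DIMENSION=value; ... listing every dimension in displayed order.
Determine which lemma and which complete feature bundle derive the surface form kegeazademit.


underlying: kegea-za-tem-it
MOD=zo - signalled by the affix -tem
CASE=ne - signalled by the affix -it
SUR=vo - signalled by the affix -za
check: kegeazatemit -> kegeazatemit -> kegeazademit
lemma: kegea; MOD=zo; CASE=ne; SUR=vo


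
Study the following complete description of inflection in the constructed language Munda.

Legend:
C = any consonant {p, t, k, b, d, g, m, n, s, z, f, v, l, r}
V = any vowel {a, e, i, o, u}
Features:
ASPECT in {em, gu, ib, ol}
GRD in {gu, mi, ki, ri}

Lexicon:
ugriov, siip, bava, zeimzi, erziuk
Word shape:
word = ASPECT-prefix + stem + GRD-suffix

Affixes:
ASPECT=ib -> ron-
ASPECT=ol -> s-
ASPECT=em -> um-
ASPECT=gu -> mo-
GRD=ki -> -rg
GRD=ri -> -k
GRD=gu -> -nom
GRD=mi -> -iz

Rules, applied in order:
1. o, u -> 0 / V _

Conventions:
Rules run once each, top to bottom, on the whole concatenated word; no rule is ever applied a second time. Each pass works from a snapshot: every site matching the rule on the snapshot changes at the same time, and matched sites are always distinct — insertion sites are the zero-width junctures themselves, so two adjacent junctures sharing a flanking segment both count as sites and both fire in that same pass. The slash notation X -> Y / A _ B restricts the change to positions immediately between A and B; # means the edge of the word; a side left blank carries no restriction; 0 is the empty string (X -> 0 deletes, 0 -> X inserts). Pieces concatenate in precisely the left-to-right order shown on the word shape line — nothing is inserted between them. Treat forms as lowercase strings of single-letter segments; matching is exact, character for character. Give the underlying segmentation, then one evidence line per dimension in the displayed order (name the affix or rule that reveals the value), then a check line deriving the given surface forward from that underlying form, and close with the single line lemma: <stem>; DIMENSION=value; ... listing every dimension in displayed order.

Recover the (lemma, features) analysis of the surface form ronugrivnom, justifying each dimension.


underlying: ron-ugriov-nom
ASPECT=ib - signalled by the affix ron-
GRD=gu - signalled by the affix -nom
check: ronugriovnom -> ronugrivnom
lemma: ugriov; ASPECT=ib; GRD=gu


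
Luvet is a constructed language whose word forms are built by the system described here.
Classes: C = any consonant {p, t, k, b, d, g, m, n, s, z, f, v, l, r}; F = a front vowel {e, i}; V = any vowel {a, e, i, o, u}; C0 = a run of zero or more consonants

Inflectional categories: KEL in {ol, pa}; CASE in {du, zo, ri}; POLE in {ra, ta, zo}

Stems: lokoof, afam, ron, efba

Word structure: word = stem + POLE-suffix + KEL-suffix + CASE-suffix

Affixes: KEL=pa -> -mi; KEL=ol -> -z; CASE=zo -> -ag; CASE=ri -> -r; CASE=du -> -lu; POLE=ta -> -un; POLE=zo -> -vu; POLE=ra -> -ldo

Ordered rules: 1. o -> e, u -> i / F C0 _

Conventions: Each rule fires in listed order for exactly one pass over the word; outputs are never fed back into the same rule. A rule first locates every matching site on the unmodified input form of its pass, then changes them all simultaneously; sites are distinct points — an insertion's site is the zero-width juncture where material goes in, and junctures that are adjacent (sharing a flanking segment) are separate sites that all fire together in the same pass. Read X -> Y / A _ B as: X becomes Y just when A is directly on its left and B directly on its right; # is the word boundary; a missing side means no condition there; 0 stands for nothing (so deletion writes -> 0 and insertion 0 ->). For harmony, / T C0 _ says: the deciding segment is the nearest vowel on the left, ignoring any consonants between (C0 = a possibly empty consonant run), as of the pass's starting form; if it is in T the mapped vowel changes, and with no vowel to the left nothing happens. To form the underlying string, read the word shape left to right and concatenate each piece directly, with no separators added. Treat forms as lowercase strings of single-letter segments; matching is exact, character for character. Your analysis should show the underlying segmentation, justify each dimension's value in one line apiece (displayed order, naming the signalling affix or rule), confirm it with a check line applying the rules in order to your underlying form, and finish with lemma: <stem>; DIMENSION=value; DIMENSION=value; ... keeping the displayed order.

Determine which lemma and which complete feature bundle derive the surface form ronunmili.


underlying: ron-un-mi-lu
KEL=pa - signalled by the affix -mi
CASE=du - signalled by the affix -lu
POLE=ta - signalled by the affix -un
check: ronunmilu -> ronunmili
lemma: ron; KEL=pa; CASE=du; POLE=ta
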